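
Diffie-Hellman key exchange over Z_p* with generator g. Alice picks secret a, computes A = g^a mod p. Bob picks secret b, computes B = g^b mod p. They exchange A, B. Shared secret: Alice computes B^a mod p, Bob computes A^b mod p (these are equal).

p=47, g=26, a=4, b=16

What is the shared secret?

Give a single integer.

A = 26^4 mod 47  (bits of 4 = 100)
  bit 0 = 1: r = r^2 * 26 mod 47 = 1^2 * 26 = 1*26 = 26
  bit 1 = 0: r = r^2 mod 47 = 26^2 = 18
  bit 2 = 0: r = r^2 mod 47 = 18^2 = 42
  -> A = 42
B = 26^16 mod 47  (bits of 16 = 10000)
  bit 0 = 1: r = r^2 * 26 mod 47 = 1^2 * 26 = 1*26 = 26
  bit 1 = 0: r = r^2 mod 47 = 26^2 = 18
  bit 2 = 0: r = r^2 mod 47 = 18^2 = 42
  bit 3 = 0: r = r^2 mod 47 = 42^2 = 25
  bit 4 = 0: r = r^2 mod 47 = 25^2 = 14
  -> B = 14
s = B^a = 14^4 mod 47  (bits of 4 = 100)
  bit 0 = 1: r = r^2 * 14 mod 47 = 1^2 * 14 = 1*14 = 14
  bit 1 = 0: r = r^2 mod 47 = 14^2 = 8
  bit 2 = 0: r = r^2 mod 47 = 8^2 = 17
  -> s = B^a = 17

Answer: 17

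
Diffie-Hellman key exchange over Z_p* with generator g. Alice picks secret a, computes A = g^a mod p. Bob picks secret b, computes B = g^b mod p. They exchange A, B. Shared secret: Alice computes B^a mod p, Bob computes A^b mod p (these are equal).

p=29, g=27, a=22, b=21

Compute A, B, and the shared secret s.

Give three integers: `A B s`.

A = 27^22 mod 29  (bits of 22 = 10110)
  bit 0 = 1: r = r^2 * 27 mod 29 = 1^2 * 27 = 1*27 = 27
  bit 1 = 0: r = r^2 mod 29 = 27^2 = 4
  bit 2 = 1: r = r^2 * 27 mod 29 = 4^2 * 27 = 16*27 = 26
  bit 3 = 1: r = r^2 * 27 mod 29 = 26^2 * 27 = 9*27 = 11
  bit 4 = 0: r = r^2 mod 29 = 11^2 = 5
  -> A = 5
B = 27^21 mod 29  (bits of 21 = 10101)
  bit 0 = 1: r = r^2 * 27 mod 29 = 1^2 * 27 = 1*27 = 27
  bit 1 = 0: r = r^2 mod 29 = 27^2 = 4
  bit 2 = 1: r = r^2 * 27 mod 29 = 4^2 * 27 = 16*27 = 26
  bit 3 = 0: r = r^2 mod 29 = 26^2 = 9
  bit 4 = 1: r = r^2 * 27 mod 29 = 9^2 * 27 = 23*27 = 12
  -> B = 12
s = B^a = 12^22 mod 29  (bits of 22 = 10110)
  bit 0 = 1: r = r^2 * 12 mod 29 = 1^2 * 12 = 1*12 = 12
  bit 1 = 0: r = r^2 mod 29 = 12^2 = 28
  bit 2 = 1: r = r^2 * 12 mod 29 = 28^2 * 12 = 1*12 = 12
  bit 3 = 1: r = r^2 * 12 mod 29 = 12^2 * 12 = 28*12 = 17
  bit 4 = 0: r = r^2 mod 29 = 17^2 = 28
  -> s = B^a = 28

Answer: 5 12 28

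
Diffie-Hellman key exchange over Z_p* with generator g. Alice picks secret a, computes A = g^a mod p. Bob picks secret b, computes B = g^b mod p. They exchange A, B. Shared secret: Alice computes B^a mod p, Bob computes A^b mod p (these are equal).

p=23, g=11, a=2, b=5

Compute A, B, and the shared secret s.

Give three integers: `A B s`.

Answer: 6 5 2

Derivation:
A = 11^2 mod 23  (bits of 2 = 10)
  bit 0 = 1: r = r^2 * 11 mod 23 = 1^2 * 11 = 1*11 = 11
  bit 1 = 0: r = r^2 mod 23 = 11^2 = 6
  -> A = 6
B = 11^5 mod 23  (bits of 5 = 101)
  bit 0 = 1: r = r^2 * 11 mod 23 = 1^2 * 11 = 1*11 = 11
  bit 1 = 0: r = r^2 mod 23 = 11^2 = 6
  bit 2 = 1: r = r^2 * 11 mod 23 = 6^2 * 11 = 13*11 = 5
  -> B = 5
s = B^a = 5^2 mod 23  (bits of 2 = 10)
  bit 0 = 1: r = r^2 * 5 mod 23 = 1^2 * 5 = 1*5 = 5
  bit 1 = 0: r = r^2 mod 23 = 5^2 = 2
  -> s = B^a = 2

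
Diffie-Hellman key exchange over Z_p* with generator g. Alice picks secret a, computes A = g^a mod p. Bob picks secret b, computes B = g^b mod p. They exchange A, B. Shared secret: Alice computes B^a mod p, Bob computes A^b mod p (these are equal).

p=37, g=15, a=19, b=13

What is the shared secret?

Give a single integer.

A = 15^19 mod 37  (bits of 19 = 10011)
  bit 0 = 1: r = r^2 * 15 mod 37 = 1^2 * 15 = 1*15 = 15
  bit 1 = 0: r = r^2 mod 37 = 15^2 = 3
  bit 2 = 0: r = r^2 mod 37 = 3^2 = 9
  bit 3 = 1: r = r^2 * 15 mod 37 = 9^2 * 15 = 7*15 = 31
  bit 4 = 1: r = r^2 * 15 mod 37 = 31^2 * 15 = 36*15 = 22
  -> A = 22
B = 15^13 mod 37  (bits of 13 = 1101)
  bit 0 = 1: r = r^2 * 15 mod 37 = 1^2 * 15 = 1*15 = 15
  bit 1 = 1: r = r^2 * 15 mod 37 = 15^2 * 15 = 3*15 = 8
  bit 2 = 0: r = r^2 mod 37 = 8^2 = 27
  bit 3 = 1: r = r^2 * 15 mod 37 = 27^2 * 15 = 26*15 = 20
  -> B = 20
s = B^a = 20^19 mod 37  (bits of 19 = 10011)
  bit 0 = 1: r = r^2 * 20 mod 37 = 1^2 * 20 = 1*20 = 20
  bit 1 = 0: r = r^2 mod 37 = 20^2 = 30
  bit 2 = 0: r = r^2 mod 37 = 30^2 = 12
  bit 3 = 1: r = r^2 * 20 mod 37 = 12^2 * 20 = 33*20 = 31
  bit 4 = 1: r = r^2 * 20 mod 37 = 31^2 * 20 = 36*20 = 17
  -> s = B^a = 17

Answer: 17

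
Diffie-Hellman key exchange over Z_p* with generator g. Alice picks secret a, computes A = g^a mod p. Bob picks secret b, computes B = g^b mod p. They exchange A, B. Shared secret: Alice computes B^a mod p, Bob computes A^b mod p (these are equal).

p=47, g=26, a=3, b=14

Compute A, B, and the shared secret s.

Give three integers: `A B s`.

Answer: 45 6 28

Derivation:
A = 26^3 mod 47  (bits of 3 = 11)
  bit 0 = 1: r = r^2 * 26 mod 47 = 1^2 * 26 = 1*26 = 26
  bit 1 = 1: r = r^2 * 26 mod 47 = 26^2 * 26 = 18*26 = 45
  -> A = 45
B = 26^14 mod 47  (bits of 14 = 1110)
  bit 0 = 1: r = r^2 * 26 mod 47 = 1^2 * 26 = 1*26 = 26
  bit 1 = 1: r = r^2 * 26 mod 47 = 26^2 * 26 = 18*26 = 45
  bit 2 = 1: r = r^2 * 26 mod 47 = 45^2 * 26 = 4*26 = 10
  bit 3 = 0: r = r^2 mod 47 = 10^2 = 6
  -> B = 6
s = B^a = 6^3 mod 47  (bits of 3 = 11)
  bit 0 = 1: r = r^2 * 6 mod 47 = 1^2 * 6 = 1*6 = 6
  bit 1 = 1: r = r^2 * 6 mod 47 = 6^2 * 6 = 36*6 = 28
  -> s = B^a = 28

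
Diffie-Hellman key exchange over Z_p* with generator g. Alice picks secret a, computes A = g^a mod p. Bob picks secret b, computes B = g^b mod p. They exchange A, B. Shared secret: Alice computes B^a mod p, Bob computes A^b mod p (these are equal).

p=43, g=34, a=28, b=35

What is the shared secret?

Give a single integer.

A = 34^28 mod 43  (bits of 28 = 11100)
  bit 0 = 1: r = r^2 * 34 mod 43 = 1^2 * 34 = 1*34 = 34
  bit 1 = 1: r = r^2 * 34 mod 43 = 34^2 * 34 = 38*34 = 2
  bit 2 = 1: r = r^2 * 34 mod 43 = 2^2 * 34 = 4*34 = 7
  bit 3 = 0: r = r^2 mod 43 = 7^2 = 6
  bit 4 = 0: r = r^2 mod 43 = 6^2 = 36
  -> A = 36
B = 34^35 mod 43  (bits of 35 = 100011)
  bit 0 = 1: r = r^2 * 34 mod 43 = 1^2 * 34 = 1*34 = 34
  bit 1 = 0: r = r^2 mod 43 = 34^2 = 38
  bit 2 = 0: r = r^2 mod 43 = 38^2 = 25
  bit 3 = 0: r = r^2 mod 43 = 25^2 = 23
  bit 4 = 1: r = r^2 * 34 mod 43 = 23^2 * 34 = 13*34 = 12
  bit 5 = 1: r = r^2 * 34 mod 43 = 12^2 * 34 = 15*34 = 37
  -> B = 37
s = B^a = 37^28 mod 43  (bits of 28 = 11100)
  bit 0 = 1: r = r^2 * 37 mod 43 = 1^2 * 37 = 1*37 = 37
  bit 1 = 1: r = r^2 * 37 mod 43 = 37^2 * 37 = 36*37 = 42
  bit 2 = 1: r = r^2 * 37 mod 43 = 42^2 * 37 = 1*37 = 37
  bit 3 = 0: r = r^2 mod 43 = 37^2 = 36
  bit 4 = 0: r = r^2 mod 43 = 36^2 = 6
  -> s = B^a = 6

Answer: 6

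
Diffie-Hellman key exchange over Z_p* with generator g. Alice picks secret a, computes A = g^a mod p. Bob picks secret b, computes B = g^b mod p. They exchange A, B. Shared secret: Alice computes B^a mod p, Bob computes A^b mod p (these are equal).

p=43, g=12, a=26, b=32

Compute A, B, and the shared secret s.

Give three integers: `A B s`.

Answer: 9 17 40

Derivation:
A = 12^26 mod 43  (bits of 26 = 11010)
  bit 0 = 1: r = r^2 * 12 mod 43 = 1^2 * 12 = 1*12 = 12
  bit 1 = 1: r = r^2 * 12 mod 43 = 12^2 * 12 = 15*12 = 8
  bit 2 = 0: r = r^2 mod 43 = 8^2 = 21
  bit 3 = 1: r = r^2 * 12 mod 43 = 21^2 * 12 = 11*12 = 3
  bit 4 = 0: r = r^2 mod 43 = 3^2 = 9
  -> A = 9
B = 12^32 mod 43  (bits of 32 = 100000)
  bit 0 = 1: r = r^2 * 12 mod 43 = 1^2 * 12 = 1*12 = 12
  bit 1 = 0: r = r^2 mod 43 = 12^2 = 15
  bit 2 = 0: r = r^2 mod 43 = 15^2 = 10
  bit 3 = 0: r = r^2 mod 43 = 10^2 = 14
  bit 4 = 0: r = r^2 mod 43 = 14^2 = 24
  bit 5 = 0: r = r^2 mod 43 = 24^2 = 17
  -> B = 17
s = B^a = 17^26 mod 43  (bits of 26 = 11010)
  bit 0 = 1: r = r^2 * 17 mod 43 = 1^2 * 17 = 1*17 = 17
  bit 1 = 1: r = r^2 * 17 mod 43 = 17^2 * 17 = 31*17 = 11
  bit 2 = 0: r = r^2 mod 43 = 11^2 = 35
  bit 3 = 1: r = r^2 * 17 mod 43 = 35^2 * 17 = 21*17 = 13
  bit 4 = 0: r = r^2 mod 43 = 13^2 = 40
  -> s = B^a = 40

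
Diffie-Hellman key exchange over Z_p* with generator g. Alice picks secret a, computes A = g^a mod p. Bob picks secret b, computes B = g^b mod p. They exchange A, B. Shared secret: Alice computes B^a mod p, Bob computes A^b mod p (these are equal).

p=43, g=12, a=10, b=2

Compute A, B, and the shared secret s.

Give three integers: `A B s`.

Answer: 38 15 25

Derivation:
A = 12^10 mod 43  (bits of 10 = 1010)
  bit 0 = 1: r = r^2 * 12 mod 43 = 1^2 * 12 = 1*12 = 12
  bit 1 = 0: r = r^2 mod 43 = 12^2 = 15
  bit 2 = 1: r = r^2 * 12 mod 43 = 15^2 * 12 = 10*12 = 34
  bit 3 = 0: r = r^2 mod 43 = 34^2 = 38
  -> A = 38
B = 12^2 mod 43  (bits of 2 = 10)
  bit 0 = 1: r = r^2 * 12 mod 43 = 1^2 * 12 = 1*12 = 12
  bit 1 = 0: r = r^2 mod 43 = 12^2 = 15
  -> B = 15
s = B^a = 15^10 mod 43  (bits of 10 = 1010)
  bit 0 = 1: r = r^2 * 15 mod 43 = 1^2 * 15 = 1*15 = 15
  bit 1 = 0: r = r^2 mod 43 = 15^2 = 10
  bit 2 = 1: r = r^2 * 15 mod 43 = 10^2 * 15 = 14*15 = 38
  bit 3 = 0: r = r^2 mod 43 = 38^2 = 25
  -> s = B^a = 25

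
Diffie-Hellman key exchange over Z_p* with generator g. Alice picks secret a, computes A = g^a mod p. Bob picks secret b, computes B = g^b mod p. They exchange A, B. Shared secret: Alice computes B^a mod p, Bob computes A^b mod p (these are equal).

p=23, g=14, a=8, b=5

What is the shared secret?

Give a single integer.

A = 14^8 mod 23  (bits of 8 = 1000)
  bit 0 = 1: r = r^2 * 14 mod 23 = 1^2 * 14 = 1*14 = 14
  bit 1 = 0: r = r^2 mod 23 = 14^2 = 12
  bit 2 = 0: r = r^2 mod 23 = 12^2 = 6
  bit 3 = 0: r = r^2 mod 23 = 6^2 = 13
  -> A = 13
B = 14^5 mod 23  (bits of 5 = 101)
  bit 0 = 1: r = r^2 * 14 mod 23 = 1^2 * 14 = 1*14 = 14
  bit 1 = 0: r = r^2 mod 23 = 14^2 = 12
  bit 2 = 1: r = r^2 * 14 mod 23 = 12^2 * 14 = 6*14 = 15
  -> B = 15
s = B^a = 15^8 mod 23  (bits of 8 = 1000)
  bit 0 = 1: r = r^2 * 15 mod 23 = 1^2 * 15 = 1*15 = 15
  bit 1 = 0: r = r^2 mod 23 = 15^2 = 18
  bit 2 = 0: r = r^2 mod 23 = 18^2 = 2
  bit 3 = 0: r = r^2 mod 23 = 2^2 = 4
  -> s = B^a = 4

Answer: 4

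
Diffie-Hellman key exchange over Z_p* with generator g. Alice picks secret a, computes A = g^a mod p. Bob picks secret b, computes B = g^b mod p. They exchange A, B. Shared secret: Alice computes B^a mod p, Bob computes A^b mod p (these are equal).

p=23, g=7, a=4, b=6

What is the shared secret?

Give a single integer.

Answer: 3

Derivation:
A = 7^4 mod 23  (bits of 4 = 100)
  bit 0 = 1: r = r^2 * 7 mod 23 = 1^2 * 7 = 1*7 = 7
  bit 1 = 0: r = r^2 mod 23 = 7^2 = 3
  bit 2 = 0: r = r^2 mod 23 = 3^2 = 9
  -> A = 9
B = 7^6 mod 23  (bits of 6 = 110)
  bit 0 = 1: r = r^2 * 7 mod 23 = 1^2 * 7 = 1*7 = 7
  bit 1 = 1: r = r^2 * 7 mod 23 = 7^2 * 7 = 3*7 = 21
  bit 2 = 0: r = r^2 mod 23 = 21^2 = 4
  -> B = 4
s = B^a = 4^4 mod 23  (bits of 4 = 100)
  bit 0 = 1: r = r^2 * 4 mod 23 = 1^2 * 4 = 1*4 = 4
  bit 1 = 0: r = r^2 mod 23 = 4^2 = 16
  bit 2 = 0: r = r^2 mod 23 = 16^2 = 3
  -> s = B^a = 3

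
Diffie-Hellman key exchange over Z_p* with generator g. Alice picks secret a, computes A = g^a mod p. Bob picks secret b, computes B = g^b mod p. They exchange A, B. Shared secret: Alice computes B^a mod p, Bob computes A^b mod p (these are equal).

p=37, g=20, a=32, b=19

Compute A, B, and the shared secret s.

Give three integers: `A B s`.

A = 20^32 mod 37  (bits of 32 = 100000)
  bit 0 = 1: r = r^2 * 20 mod 37 = 1^2 * 20 = 1*20 = 20
  bit 1 = 0: r = r^2 mod 37 = 20^2 = 30
  bit 2 = 0: r = r^2 mod 37 = 30^2 = 12
  bit 3 = 0: r = r^2 mod 37 = 12^2 = 33
  bit 4 = 0: r = r^2 mod 37 = 33^2 = 16
  bit 5 = 0: r = r^2 mod 37 = 16^2 = 34
  -> A = 34
B = 20^19 mod 37  (bits of 19 = 10011)
  bit 0 = 1: r = r^2 * 20 mod 37 = 1^2 * 20 = 1*20 = 20
  bit 1 = 0: r = r^2 mod 37 = 20^2 = 30
  bit 2 = 0: r = r^2 mod 37 = 30^2 = 12
  bit 3 = 1: r = r^2 * 20 mod 37 = 12^2 * 20 = 33*20 = 31
  bit 4 = 1: r = r^2 * 20 mod 37 = 31^2 * 20 = 36*20 = 17
  -> B = 17
s = B^a = 17^32 mod 37  (bits of 32 = 100000)
  bit 0 = 1: r = r^2 * 17 mod 37 = 1^2 * 17 = 1*17 = 17
  bit 1 = 0: r = r^2 mod 37 = 17^2 = 30
  bit 2 = 0: r = r^2 mod 37 = 30^2 = 12
  bit 3 = 0: r = r^2 mod 37 = 12^2 = 33
  bit 4 = 0: r = r^2 mod 37 = 33^2 = 16
  bit 5 = 0: r = r^2 mod 37 = 16^2 = 34
  -> s = B^a = 34

Answer: 34 17 34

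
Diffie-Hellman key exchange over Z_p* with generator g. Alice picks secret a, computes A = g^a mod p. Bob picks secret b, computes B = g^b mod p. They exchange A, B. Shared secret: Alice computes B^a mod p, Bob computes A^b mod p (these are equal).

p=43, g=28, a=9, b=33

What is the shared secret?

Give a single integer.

Answer: 22

Derivation:
A = 28^9 mod 43  (bits of 9 = 1001)
  bit 0 = 1: r = r^2 * 28 mod 43 = 1^2 * 28 = 1*28 = 28
  bit 1 = 0: r = r^2 mod 43 = 28^2 = 10
  bit 2 = 0: r = r^2 mod 43 = 10^2 = 14
  bit 3 = 1: r = r^2 * 28 mod 43 = 14^2 * 28 = 24*28 = 27
  -> A = 27
B = 28^33 mod 43  (bits of 33 = 100001)
  bit 0 = 1: r = r^2 * 28 mod 43 = 1^2 * 28 = 1*28 = 28
  bit 1 = 0: r = r^2 mod 43 = 28^2 = 10
  bit 2 = 0: r = r^2 mod 43 = 10^2 = 14
  bit 3 = 0: r = r^2 mod 43 = 14^2 = 24
  bit 4 = 0: r = r^2 mod 43 = 24^2 = 17
  bit 5 = 1: r = r^2 * 28 mod 43 = 17^2 * 28 = 31*28 = 8
  -> B = 8
s = B^a = 8^9 mod 43  (bits of 9 = 1001)
  bit 0 = 1: r = r^2 * 8 mod 43 = 1^2 * 8 = 1*8 = 8
  bit 1 = 0: r = r^2 mod 43 = 8^2 = 21
  bit 2 = 0: r = r^2 mod 43 = 21^2 = 11
  bit 3 = 1: r = r^2 * 8 mod 43 = 11^2 * 8 = 35*8 = 22
  -> s = B^a = 22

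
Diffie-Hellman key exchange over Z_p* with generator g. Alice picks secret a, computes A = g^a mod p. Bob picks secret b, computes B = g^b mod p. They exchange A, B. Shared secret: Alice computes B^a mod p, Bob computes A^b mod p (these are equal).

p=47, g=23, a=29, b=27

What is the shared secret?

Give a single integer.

A = 23^29 mod 47  (bits of 29 = 11101)
  bit 0 = 1: r = r^2 * 23 mod 47 = 1^2 * 23 = 1*23 = 23
  bit 1 = 1: r = r^2 * 23 mod 47 = 23^2 * 23 = 12*23 = 41
  bit 2 = 1: r = r^2 * 23 mod 47 = 41^2 * 23 = 36*23 = 29
  bit 3 = 0: r = r^2 mod 47 = 29^2 = 42
  bit 4 = 1: r = r^2 * 23 mod 47 = 42^2 * 23 = 25*23 = 11
  -> A = 11
B = 23^27 mod 47  (bits of 27 = 11011)
  bit 0 = 1: r = r^2 * 23 mod 47 = 1^2 * 23 = 1*23 = 23
  bit 1 = 1: r = r^2 * 23 mod 47 = 23^2 * 23 = 12*23 = 41
  bit 2 = 0: r = r^2 mod 47 = 41^2 = 36
  bit 3 = 1: r = r^2 * 23 mod 47 = 36^2 * 23 = 27*23 = 10
  bit 4 = 1: r = r^2 * 23 mod 47 = 10^2 * 23 = 6*23 = 44
  -> B = 44
s = B^a = 44^29 mod 47  (bits of 29 = 11101)
  bit 0 = 1: r = r^2 * 44 mod 47 = 1^2 * 44 = 1*44 = 44
  bit 1 = 1: r = r^2 * 44 mod 47 = 44^2 * 44 = 9*44 = 20
  bit 2 = 1: r = r^2 * 44 mod 47 = 20^2 * 44 = 24*44 = 22
  bit 3 = 0: r = r^2 mod 47 = 22^2 = 14
  bit 4 = 1: r = r^2 * 44 mod 47 = 14^2 * 44 = 8*44 = 23
  -> s = B^a = 23

Answer: 23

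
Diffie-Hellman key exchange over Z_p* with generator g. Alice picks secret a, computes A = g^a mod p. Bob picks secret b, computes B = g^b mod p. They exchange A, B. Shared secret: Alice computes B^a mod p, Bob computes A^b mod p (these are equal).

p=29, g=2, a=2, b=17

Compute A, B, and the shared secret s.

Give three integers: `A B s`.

Answer: 4 21 6

Derivation:
A = 2^2 mod 29  (bits of 2 = 10)
  bit 0 = 1: r = r^2 * 2 mod 29 = 1^2 * 2 = 1*2 = 2
  bit 1 = 0: r = r^2 mod 29 = 2^2 = 4
  -> A = 4
B = 2^17 mod 29  (bits of 17 = 10001)
  bit 0 = 1: r = r^2 * 2 mod 29 = 1^2 * 2 = 1*2 = 2
  bit 1 = 0: r = r^2 mod 29 = 2^2 = 4
  bit 2 = 0: r = r^2 mod 29 = 4^2 = 16
  bit 3 = 0: r = r^2 mod 29 = 16^2 = 24
  bit 4 = 1: r = r^2 * 2 mod 29 = 24^2 * 2 = 25*2 = 21
  -> B = 21
s = B^a = 21^2 mod 29  (bits of 2 = 10)
  bit 0 = 1: r = r^2 * 21 mod 29 = 1^2 * 21 = 1*21 = 21
  bit 1 = 0: r = r^2 mod 29 = 21^2 = 6
  -> s = B^a = 6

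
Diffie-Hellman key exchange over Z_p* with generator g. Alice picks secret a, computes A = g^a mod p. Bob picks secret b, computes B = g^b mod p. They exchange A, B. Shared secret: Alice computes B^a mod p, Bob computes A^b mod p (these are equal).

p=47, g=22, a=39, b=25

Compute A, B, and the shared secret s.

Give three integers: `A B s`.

Answer: 40 33 45

Derivation:
A = 22^39 mod 47  (bits of 39 = 100111)
  bit 0 = 1: r = r^2 * 22 mod 47 = 1^2 * 22 = 1*22 = 22
  bit 1 = 0: r = r^2 mod 47 = 22^2 = 14
  bit 2 = 0: r = r^2 mod 47 = 14^2 = 8
  bit 3 = 1: r = r^2 * 22 mod 47 = 8^2 * 22 = 17*22 = 45
  bit 4 = 1: r = r^2 * 22 mod 47 = 45^2 * 22 = 4*22 = 41
  bit 5 = 1: r = r^2 * 22 mod 47 = 41^2 * 22 = 36*22 = 40
  -> A = 40
B = 22^25 mod 47  (bits of 25 = 11001)
  bit 0 = 1: r = r^2 * 22 mod 47 = 1^2 * 22 = 1*22 = 22
  bit 1 = 1: r = r^2 * 22 mod 47 = 22^2 * 22 = 14*22 = 26
  bit 2 = 0: r = r^2 mod 47 = 26^2 = 18
  bit 3 = 0: r = r^2 mod 47 = 18^2 = 42
  bit 4 = 1: r = r^2 * 22 mod 47 = 42^2 * 22 = 25*22 = 33
  -> B = 33
s = B^a = 33^39 mod 47  (bits of 39 = 100111)
  bit 0 = 1: r = r^2 * 33 mod 47 = 1^2 * 33 = 1*33 = 33
  bit 1 = 0: r = r^2 mod 47 = 33^2 = 8
  bit 2 = 0: r = r^2 mod 47 = 8^2 = 17
  bit 3 = 1: r = r^2 * 33 mod 47 = 17^2 * 33 = 7*33 = 43
  bit 4 = 1: r = r^2 * 33 mod 47 = 43^2 * 33 = 16*33 = 11
  bit 5 = 1: r = r^2 * 33 mod 47 = 11^2 * 33 = 27*33 = 45
  -> s = B^a = 45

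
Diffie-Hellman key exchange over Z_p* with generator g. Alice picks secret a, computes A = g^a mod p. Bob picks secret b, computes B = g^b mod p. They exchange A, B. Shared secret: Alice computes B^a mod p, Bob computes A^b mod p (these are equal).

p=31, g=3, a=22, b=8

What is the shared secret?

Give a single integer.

Answer: 18

Derivation:
A = 3^22 mod 31  (bits of 22 = 10110)
  bit 0 = 1: r = r^2 * 3 mod 31 = 1^2 * 3 = 1*3 = 3
  bit 1 = 0: r = r^2 mod 31 = 3^2 = 9
  bit 2 = 1: r = r^2 * 3 mod 31 = 9^2 * 3 = 19*3 = 26
  bit 3 = 1: r = r^2 * 3 mod 31 = 26^2 * 3 = 25*3 = 13
  bit 4 = 0: r = r^2 mod 31 = 13^2 = 14
  -> A = 14
B = 3^8 mod 31  (bits of 8 = 1000)
  bit 0 = 1: r = r^2 * 3 mod 31 = 1^2 * 3 = 1*3 = 3
  bit 1 = 0: r = r^2 mod 31 = 3^2 = 9
  bit 2 = 0: r = r^2 mod 31 = 9^2 = 19
  bit 3 = 0: r = r^2 mod 31 = 19^2 = 20
  -> B = 20
s = B^a = 20^22 mod 31  (bits of 22 = 10110)
  bit 0 = 1: r = r^2 * 20 mod 31 = 1^2 * 20 = 1*20 = 20
  bit 1 = 0: r = r^2 mod 31 = 20^2 = 28
  bit 2 = 1: r = r^2 * 20 mod 31 = 28^2 * 20 = 9*20 = 25
  bit 3 = 1: r = r^2 * 20 mod 31 = 25^2 * 20 = 5*20 = 7
  bit 4 = 0: r = r^2 mod 31 = 7^2 = 18
  -> s = B^a = 18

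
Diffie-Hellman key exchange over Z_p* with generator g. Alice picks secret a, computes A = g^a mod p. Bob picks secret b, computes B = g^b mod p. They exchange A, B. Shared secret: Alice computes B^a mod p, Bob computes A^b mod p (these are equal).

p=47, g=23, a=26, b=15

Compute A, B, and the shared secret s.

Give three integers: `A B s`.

A = 23^26 mod 47  (bits of 26 = 11010)
  bit 0 = 1: r = r^2 * 23 mod 47 = 1^2 * 23 = 1*23 = 23
  bit 1 = 1: r = r^2 * 23 mod 47 = 23^2 * 23 = 12*23 = 41
  bit 2 = 0: r = r^2 mod 47 = 41^2 = 36
  bit 3 = 1: r = r^2 * 23 mod 47 = 36^2 * 23 = 27*23 = 10
  bit 4 = 0: r = r^2 mod 47 = 10^2 = 6
  -> A = 6
B = 23^15 mod 47  (bits of 15 = 1111)
  bit 0 = 1: r = r^2 * 23 mod 47 = 1^2 * 23 = 1*23 = 23
  bit 1 = 1: r = r^2 * 23 mod 47 = 23^2 * 23 = 12*23 = 41
  bit 2 = 1: r = r^2 * 23 mod 47 = 41^2 * 23 = 36*23 = 29
  bit 3 = 1: r = r^2 * 23 mod 47 = 29^2 * 23 = 42*23 = 26
  -> B = 26
s = B^a = 26^26 mod 47  (bits of 26 = 11010)
  bit 0 = 1: r = r^2 * 26 mod 47 = 1^2 * 26 = 1*26 = 26
  bit 1 = 1: r = r^2 * 26 mod 47 = 26^2 * 26 = 18*26 = 45
  bit 2 = 0: r = r^2 mod 47 = 45^2 = 4
  bit 3 = 1: r = r^2 * 26 mod 47 = 4^2 * 26 = 16*26 = 40
  bit 4 = 0: r = r^2 mod 47 = 40^2 = 2
  -> s = B^a = 2

Answer: 6 26 2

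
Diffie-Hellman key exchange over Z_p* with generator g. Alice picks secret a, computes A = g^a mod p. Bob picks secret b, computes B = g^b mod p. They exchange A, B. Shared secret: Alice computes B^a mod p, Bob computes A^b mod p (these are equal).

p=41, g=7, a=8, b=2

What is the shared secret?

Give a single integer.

A = 7^8 mod 41  (bits of 8 = 1000)
  bit 0 = 1: r = r^2 * 7 mod 41 = 1^2 * 7 = 1*7 = 7
  bit 1 = 0: r = r^2 mod 41 = 7^2 = 8
  bit 2 = 0: r = r^2 mod 41 = 8^2 = 23
  bit 3 = 0: r = r^2 mod 41 = 23^2 = 37
  -> A = 37
B = 7^2 mod 41  (bits of 2 = 10)
  bit 0 = 1: r = r^2 * 7 mod 41 = 1^2 * 7 = 1*7 = 7
  bit 1 = 0: r = r^2 mod 41 = 7^2 = 8
  -> B = 8
s = B^a = 8^8 mod 41  (bits of 8 = 1000)
  bit 0 = 1: r = r^2 * 8 mod 41 = 1^2 * 8 = 1*8 = 8
  bit 1 = 0: r = r^2 mod 41 = 8^2 = 23
  bit 2 = 0: r = r^2 mod 41 = 23^2 = 37
  bit 3 = 0: r = r^2 mod 41 = 37^2 = 16
  -> s = B^a = 16

Answer: 16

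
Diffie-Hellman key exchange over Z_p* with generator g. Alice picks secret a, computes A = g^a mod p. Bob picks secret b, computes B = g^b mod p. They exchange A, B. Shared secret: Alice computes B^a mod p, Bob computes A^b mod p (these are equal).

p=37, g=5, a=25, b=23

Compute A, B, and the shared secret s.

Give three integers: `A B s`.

A = 5^25 mod 37  (bits of 25 = 11001)
  bit 0 = 1: r = r^2 * 5 mod 37 = 1^2 * 5 = 1*5 = 5
  bit 1 = 1: r = r^2 * 5 mod 37 = 5^2 * 5 = 25*5 = 14
  bit 2 = 0: r = r^2 mod 37 = 14^2 = 11
  bit 3 = 0: r = r^2 mod 37 = 11^2 = 10
  bit 4 = 1: r = r^2 * 5 mod 37 = 10^2 * 5 = 26*5 = 19
  -> A = 19
B = 5^23 mod 37  (bits of 23 = 10111)
  bit 0 = 1: r = r^2 * 5 mod 37 = 1^2 * 5 = 1*5 = 5
  bit 1 = 0: r = r^2 mod 37 = 5^2 = 25
  bit 2 = 1: r = r^2 * 5 mod 37 = 25^2 * 5 = 33*5 = 17
  bit 3 = 1: r = r^2 * 5 mod 37 = 17^2 * 5 = 30*5 = 2
  bit 4 = 1: r = r^2 * 5 mod 37 = 2^2 * 5 = 4*5 = 20
  -> B = 20
s = B^a = 20^25 mod 37  (bits of 25 = 11001)
  bit 0 = 1: r = r^2 * 20 mod 37 = 1^2 * 20 = 1*20 = 20
  bit 1 = 1: r = r^2 * 20 mod 37 = 20^2 * 20 = 30*20 = 8
  bit 2 = 0: r = r^2 mod 37 = 8^2 = 27
  bit 3 = 0: r = r^2 mod 37 = 27^2 = 26
  bit 4 = 1: r = r^2 * 20 mod 37 = 26^2 * 20 = 10*20 = 15
  -> s = B^a = 15

Answer: 19 20 15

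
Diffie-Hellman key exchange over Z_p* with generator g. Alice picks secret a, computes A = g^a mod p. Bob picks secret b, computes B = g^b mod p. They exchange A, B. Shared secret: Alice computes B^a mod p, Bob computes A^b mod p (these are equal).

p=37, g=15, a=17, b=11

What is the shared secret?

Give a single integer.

A = 15^17 mod 37  (bits of 17 = 10001)
  bit 0 = 1: r = r^2 * 15 mod 37 = 1^2 * 15 = 1*15 = 15
  bit 1 = 0: r = r^2 mod 37 = 15^2 = 3
  bit 2 = 0: r = r^2 mod 37 = 3^2 = 9
  bit 3 = 0: r = r^2 mod 37 = 9^2 = 7
  bit 4 = 1: r = r^2 * 15 mod 37 = 7^2 * 15 = 12*15 = 32
  -> A = 32
B = 15^11 mod 37  (bits of 11 = 1011)
  bit 0 = 1: r = r^2 * 15 mod 37 = 1^2 * 15 = 1*15 = 15
  bit 1 = 0: r = r^2 mod 37 = 15^2 = 3
  bit 2 = 1: r = r^2 * 15 mod 37 = 3^2 * 15 = 9*15 = 24
  bit 3 = 1: r = r^2 * 15 mod 37 = 24^2 * 15 = 21*15 = 19
  -> B = 19
s = B^a = 19^17 mod 37  (bits of 17 = 10001)
  bit 0 = 1: r = r^2 * 19 mod 37 = 1^2 * 19 = 1*19 = 19
  bit 1 = 0: r = r^2 mod 37 = 19^2 = 28
  bit 2 = 0: r = r^2 mod 37 = 28^2 = 7
  bit 3 = 0: r = r^2 mod 37 = 7^2 = 12
  bit 4 = 1: r = r^2 * 19 mod 37 = 12^2 * 19 = 33*19 = 35
  -> s = B^a = 35

Answer: 35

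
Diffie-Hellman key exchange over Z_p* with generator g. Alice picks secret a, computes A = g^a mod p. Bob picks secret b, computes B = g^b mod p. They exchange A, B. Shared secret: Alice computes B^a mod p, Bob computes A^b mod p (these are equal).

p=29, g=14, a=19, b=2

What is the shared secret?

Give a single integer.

A = 14^19 mod 29  (bits of 19 = 10011)
  bit 0 = 1: r = r^2 * 14 mod 29 = 1^2 * 14 = 1*14 = 14
  bit 1 = 0: r = r^2 mod 29 = 14^2 = 22
  bit 2 = 0: r = r^2 mod 29 = 22^2 = 20
  bit 3 = 1: r = r^2 * 14 mod 29 = 20^2 * 14 = 23*14 = 3
  bit 4 = 1: r = r^2 * 14 mod 29 = 3^2 * 14 = 9*14 = 10
  -> A = 10
B = 14^2 mod 29  (bits of 2 = 10)
  bit 0 = 1: r = r^2 * 14 mod 29 = 1^2 * 14 = 1*14 = 14
  bit 1 = 0: r = r^2 mod 29 = 14^2 = 22
  -> B = 22
s = B^a = 22^19 mod 29  (bits of 19 = 10011)
  bit 0 = 1: r = r^2 * 22 mod 29 = 1^2 * 22 = 1*22 = 22
  bit 1 = 0: r = r^2 mod 29 = 22^2 = 20
  bit 2 = 0: r = r^2 mod 29 = 20^2 = 23
  bit 3 = 1: r = r^2 * 22 mod 29 = 23^2 * 22 = 7*22 = 9
  bit 4 = 1: r = r^2 * 22 mod 29 = 9^2 * 22 = 23*22 = 13
  -> s = B^a = 13

Answer: 13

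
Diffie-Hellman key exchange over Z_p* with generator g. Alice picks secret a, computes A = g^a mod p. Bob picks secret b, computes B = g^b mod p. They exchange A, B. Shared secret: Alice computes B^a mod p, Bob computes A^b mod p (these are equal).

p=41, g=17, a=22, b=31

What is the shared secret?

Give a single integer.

Answer: 2

Derivation:
A = 17^22 mod 41  (bits of 22 = 10110)
  bit 0 = 1: r = r^2 * 17 mod 41 = 1^2 * 17 = 1*17 = 17
  bit 1 = 0: r = r^2 mod 41 = 17^2 = 2
  bit 2 = 1: r = r^2 * 17 mod 41 = 2^2 * 17 = 4*17 = 27
  bit 3 = 1: r = r^2 * 17 mod 41 = 27^2 * 17 = 32*17 = 11
  bit 4 = 0: r = r^2 mod 41 = 11^2 = 39
  -> A = 39
B = 17^31 mod 41  (bits of 31 = 11111)
  bit 0 = 1: r = r^2 * 17 mod 41 = 1^2 * 17 = 1*17 = 17
  bit 1 = 1: r = r^2 * 17 mod 41 = 17^2 * 17 = 2*17 = 34
  bit 2 = 1: r = r^2 * 17 mod 41 = 34^2 * 17 = 8*17 = 13
  bit 3 = 1: r = r^2 * 17 mod 41 = 13^2 * 17 = 5*17 = 3
  bit 4 = 1: r = r^2 * 17 mod 41 = 3^2 * 17 = 9*17 = 30
  -> B = 30
s = B^a = 30^22 mod 41  (bits of 22 = 10110)
  bit 0 = 1: r = r^2 * 30 mod 41 = 1^2 * 30 = 1*30 = 30
  bit 1 = 0: r = r^2 mod 41 = 30^2 = 39
  bit 2 = 1: r = r^2 * 30 mod 41 = 39^2 * 30 = 4*30 = 38
  bit 3 = 1: r = r^2 * 30 mod 41 = 38^2 * 30 = 9*30 = 24
  bit 4 = 0: r = r^2 mod 41 = 24^2 = 2
  -> s = B^a = 2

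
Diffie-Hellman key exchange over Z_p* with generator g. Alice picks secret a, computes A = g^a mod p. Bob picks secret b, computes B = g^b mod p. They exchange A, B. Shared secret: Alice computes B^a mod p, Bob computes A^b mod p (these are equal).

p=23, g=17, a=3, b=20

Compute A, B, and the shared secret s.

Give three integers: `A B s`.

Answer: 14 16 2

Derivation:
A = 17^3 mod 23  (bits of 3 = 11)
  bit 0 = 1: r = r^2 * 17 mod 23 = 1^2 * 17 = 1*17 = 17
  bit 1 = 1: r = r^2 * 17 mod 23 = 17^2 * 17 = 13*17 = 14
  -> A = 14
B = 17^20 mod 23  (bits of 20 = 10100)
  bit 0 = 1: r = r^2 * 17 mod 23 = 1^2 * 17 = 1*17 = 17
  bit 1 = 0: r = r^2 mod 23 = 17^2 = 13
  bit 2 = 1: r = r^2 * 17 mod 23 = 13^2 * 17 = 8*17 = 21
  bit 3 = 0: r = r^2 mod 23 = 21^2 = 4
  bit 4 = 0: r = r^2 mod 23 = 4^2 = 16
  -> B = 16
s = B^a = 16^3 mod 23  (bits of 3 = 11)
  bit 0 = 1: r = r^2 * 16 mod 23 = 1^2 * 16 = 1*16 = 16
  bit 1 = 1: r = r^2 * 16 mod 23 = 16^2 * 16 = 3*16 = 2
  -> s = B^a = 2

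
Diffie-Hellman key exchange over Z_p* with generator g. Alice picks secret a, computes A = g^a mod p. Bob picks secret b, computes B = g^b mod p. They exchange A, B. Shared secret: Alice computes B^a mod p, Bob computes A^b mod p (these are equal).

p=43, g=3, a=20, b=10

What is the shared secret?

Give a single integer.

Answer: 13

Derivation:
A = 3^20 mod 43  (bits of 20 = 10100)
  bit 0 = 1: r = r^2 * 3 mod 43 = 1^2 * 3 = 1*3 = 3
  bit 1 = 0: r = r^2 mod 43 = 3^2 = 9
  bit 2 = 1: r = r^2 * 3 mod 43 = 9^2 * 3 = 38*3 = 28
  bit 3 = 0: r = r^2 mod 43 = 28^2 = 10
  bit 4 = 0: r = r^2 mod 43 = 10^2 = 14
  -> A = 14
B = 3^10 mod 43  (bits of 10 = 1010)
  bit 0 = 1: r = r^2 * 3 mod 43 = 1^2 * 3 = 1*3 = 3
  bit 1 = 0: r = r^2 mod 43 = 3^2 = 9
  bit 2 = 1: r = r^2 * 3 mod 43 = 9^2 * 3 = 38*3 = 28
  bit 3 = 0: r = r^2 mod 43 = 28^2 = 10
  -> B = 10
s = B^a = 10^20 mod 43  (bits of 20 = 10100)
  bit 0 = 1: r = r^2 * 10 mod 43 = 1^2 * 10 = 1*10 = 10
  bit 1 = 0: r = r^2 mod 43 = 10^2 = 14
  bit 2 = 1: r = r^2 * 10 mod 43 = 14^2 * 10 = 24*10 = 25
  bit 3 = 0: r = r^2 mod 43 = 25^2 = 23
  bit 4 = 0: r = r^2 mod 43 = 23^2 = 13
  -> s = B^a = 13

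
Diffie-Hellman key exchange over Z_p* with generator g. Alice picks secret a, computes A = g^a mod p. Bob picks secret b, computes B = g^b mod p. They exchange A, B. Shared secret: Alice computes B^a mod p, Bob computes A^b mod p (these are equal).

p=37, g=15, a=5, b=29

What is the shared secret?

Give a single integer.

A = 15^5 mod 37  (bits of 5 = 101)
  bit 0 = 1: r = r^2 * 15 mod 37 = 1^2 * 15 = 1*15 = 15
  bit 1 = 0: r = r^2 mod 37 = 15^2 = 3
  bit 2 = 1: r = r^2 * 15 mod 37 = 3^2 * 15 = 9*15 = 24
  -> A = 24
B = 15^29 mod 37  (bits of 29 = 11101)
  bit 0 = 1: r = r^2 * 15 mod 37 = 1^2 * 15 = 1*15 = 15
  bit 1 = 1: r = r^2 * 15 mod 37 = 15^2 * 15 = 3*15 = 8
  bit 2 = 1: r = r^2 * 15 mod 37 = 8^2 * 15 = 27*15 = 35
  bit 3 = 0: r = r^2 mod 37 = 35^2 = 4
  bit 4 = 1: r = r^2 * 15 mod 37 = 4^2 * 15 = 16*15 = 18
  -> B = 18
s = B^a = 18^5 mod 37  (bits of 5 = 101)
  bit 0 = 1: r = r^2 * 18 mod 37 = 1^2 * 18 = 1*18 = 18
  bit 1 = 0: r = r^2 mod 37 = 18^2 = 28
  bit 2 = 1: r = r^2 * 18 mod 37 = 28^2 * 18 = 7*18 = 15
  -> s = B^a = 15

Answer: 15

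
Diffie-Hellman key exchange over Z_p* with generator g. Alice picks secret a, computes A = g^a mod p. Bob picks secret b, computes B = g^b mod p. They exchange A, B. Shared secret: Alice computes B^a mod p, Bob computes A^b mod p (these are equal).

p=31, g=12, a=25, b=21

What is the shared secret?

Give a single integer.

A = 12^25 mod 31  (bits of 25 = 11001)
  bit 0 = 1: r = r^2 * 12 mod 31 = 1^2 * 12 = 1*12 = 12
  bit 1 = 1: r = r^2 * 12 mod 31 = 12^2 * 12 = 20*12 = 23
  bit 2 = 0: r = r^2 mod 31 = 23^2 = 2
  bit 3 = 0: r = r^2 mod 31 = 2^2 = 4
  bit 4 = 1: r = r^2 * 12 mod 31 = 4^2 * 12 = 16*12 = 6
  -> A = 6
B = 12^21 mod 31  (bits of 21 = 10101)
  bit 0 = 1: r = r^2 * 12 mod 31 = 1^2 * 12 = 1*12 = 12
  bit 1 = 0: r = r^2 mod 31 = 12^2 = 20
  bit 2 = 1: r = r^2 * 12 mod 31 = 20^2 * 12 = 28*12 = 26
  bit 3 = 0: r = r^2 mod 31 = 26^2 = 25
  bit 4 = 1: r = r^2 * 12 mod 31 = 25^2 * 12 = 5*12 = 29
  -> B = 29
s = B^a = 29^25 mod 31  (bits of 25 = 11001)
  bit 0 = 1: r = r^2 * 29 mod 31 = 1^2 * 29 = 1*29 = 29
  bit 1 = 1: r = r^2 * 29 mod 31 = 29^2 * 29 = 4*29 = 23
  bit 2 = 0: r = r^2 mod 31 = 23^2 = 2
  bit 3 = 0: r = r^2 mod 31 = 2^2 = 4
  bit 4 = 1: r = r^2 * 29 mod 31 = 4^2 * 29 = 16*29 = 30
  -> s = B^a = 30

Answer: 30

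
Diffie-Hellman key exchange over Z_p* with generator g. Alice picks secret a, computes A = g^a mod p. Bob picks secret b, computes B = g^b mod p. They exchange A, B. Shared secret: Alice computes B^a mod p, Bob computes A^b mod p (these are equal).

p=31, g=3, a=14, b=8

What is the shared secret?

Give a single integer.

Answer: 14

Derivation:
A = 3^14 mod 31  (bits of 14 = 1110)
  bit 0 = 1: r = r^2 * 3 mod 31 = 1^2 * 3 = 1*3 = 3
  bit 1 = 1: r = r^2 * 3 mod 31 = 3^2 * 3 = 9*3 = 27
  bit 2 = 1: r = r^2 * 3 mod 31 = 27^2 * 3 = 16*3 = 17
  bit 3 = 0: r = r^2 mod 31 = 17^2 = 10
  -> A = 10
B = 3^8 mod 31  (bits of 8 = 1000)
  bit 0 = 1: r = r^2 * 3 mod 31 = 1^2 * 3 = 1*3 = 3
  bit 1 = 0: r = r^2 mod 31 = 3^2 = 9
  bit 2 = 0: r = r^2 mod 31 = 9^2 = 19
  bit 3 = 0: r = r^2 mod 31 = 19^2 = 20
  -> B = 20
s = B^a = 20^14 mod 31  (bits of 14 = 1110)
  bit 0 = 1: r = r^2 * 20 mod 31 = 1^2 * 20 = 1*20 = 20
  bit 1 = 1: r = r^2 * 20 mod 31 = 20^2 * 20 = 28*20 = 2
  bit 2 = 1: r = r^2 * 20 mod 31 = 2^2 * 20 = 4*20 = 18
  bit 3 = 0: r = r^2 mod 31 = 18^2 = 14
  -> s = B^a = 14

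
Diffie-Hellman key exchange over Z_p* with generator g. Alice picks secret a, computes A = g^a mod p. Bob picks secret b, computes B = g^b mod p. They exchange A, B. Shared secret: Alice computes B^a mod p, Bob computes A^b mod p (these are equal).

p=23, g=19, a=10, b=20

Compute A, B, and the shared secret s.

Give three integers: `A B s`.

Answer: 6 13 16

Derivation:
A = 19^10 mod 23  (bits of 10 = 1010)
  bit 0 = 1: r = r^2 * 19 mod 23 = 1^2 * 19 = 1*19 = 19
  bit 1 = 0: r = r^2 mod 23 = 19^2 = 16
  bit 2 = 1: r = r^2 * 19 mod 23 = 16^2 * 19 = 3*19 = 11
  bit 3 = 0: r = r^2 mod 23 = 11^2 = 6
  -> A = 6
B = 19^20 mod 23  (bits of 20 = 10100)
  bit 0 = 1: r = r^2 * 19 mod 23 = 1^2 * 19 = 1*19 = 19
  bit 1 = 0: r = r^2 mod 23 = 19^2 = 16
  bit 2 = 1: r = r^2 * 19 mod 23 = 16^2 * 19 = 3*19 = 11
  bit 3 = 0: r = r^2 mod 23 = 11^2 = 6
  bit 4 = 0: r = r^2 mod 23 = 6^2 = 13
  -> B = 13
s = B^a = 13^10 mod 23  (bits of 10 = 1010)
  bit 0 = 1: r = r^2 * 13 mod 23 = 1^2 * 13 = 1*13 = 13
  bit 1 = 0: r = r^2 mod 23 = 13^2 = 8
  bit 2 = 1: r = r^2 * 13 mod 23 = 8^2 * 13 = 18*13 = 4
  bit 3 = 0: r = r^2 mod 23 = 4^2 = 16
  -> s = B^a = 16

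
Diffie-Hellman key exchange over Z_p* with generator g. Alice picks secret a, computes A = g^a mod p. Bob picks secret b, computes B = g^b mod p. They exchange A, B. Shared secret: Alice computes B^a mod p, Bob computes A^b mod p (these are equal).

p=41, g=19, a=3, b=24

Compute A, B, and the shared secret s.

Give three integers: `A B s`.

Answer: 12 18 10

Derivation:
A = 19^3 mod 41  (bits of 3 = 11)
  bit 0 = 1: r = r^2 * 19 mod 41 = 1^2 * 19 = 1*19 = 19
  bit 1 = 1: r = r^2 * 19 mod 41 = 19^2 * 19 = 33*19 = 12
  -> A = 12
B = 19^24 mod 41  (bits of 24 = 11000)
  bit 0 = 1: r = r^2 * 19 mod 41 = 1^2 * 19 = 1*19 = 19
  bit 1 = 1: r = r^2 * 19 mod 41 = 19^2 * 19 = 33*19 = 12
  bit 2 = 0: r = r^2 mod 41 = 12^2 = 21
  bit 3 = 0: r = r^2 mod 41 = 21^2 = 31
  bit 4 = 0: r = r^2 mod 41 = 31^2 = 18
  -> B = 18
s = B^a = 18^3 mod 41  (bits of 3 = 11)
  bit 0 = 1: r = r^2 * 18 mod 41 = 1^2 * 18 = 1*18 = 18
  bit 1 = 1: r = r^2 * 18 mod 41 = 18^2 * 18 = 37*18 = 10
  -> s = B^a = 10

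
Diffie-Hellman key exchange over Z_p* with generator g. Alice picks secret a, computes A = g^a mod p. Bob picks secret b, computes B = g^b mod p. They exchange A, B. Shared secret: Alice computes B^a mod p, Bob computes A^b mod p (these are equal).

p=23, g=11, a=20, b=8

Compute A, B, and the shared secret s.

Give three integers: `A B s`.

Answer: 4 8 9

Derivation:
A = 11^20 mod 23  (bits of 20 = 10100)
  bit 0 = 1: r = r^2 * 11 mod 23 = 1^2 * 11 = 1*11 = 11
  bit 1 = 0: r = r^2 mod 23 = 11^2 = 6
  bit 2 = 1: r = r^2 * 11 mod 23 = 6^2 * 11 = 13*11 = 5
  bit 3 = 0: r = r^2 mod 23 = 5^2 = 2
  bit 4 = 0: r = r^2 mod 23 = 2^2 = 4
  -> A = 4
B = 11^8 mod 23  (bits of 8 = 1000)
  bit 0 = 1: r = r^2 * 11 mod 23 = 1^2 * 11 = 1*11 = 11
  bit 1 = 0: r = r^2 mod 23 = 11^2 = 6
  bit 2 = 0: r = r^2 mod 23 = 6^2 = 13
  bit 3 = 0: r = r^2 mod 23 = 13^2 = 8
  -> B = 8
s = B^a = 8^20 mod 23  (bits of 20 = 10100)
  bit 0 = 1: r = r^2 * 8 mod 23 = 1^2 * 8 = 1*8 = 8
  bit 1 = 0: r = r^2 mod 23 = 8^2 = 18
  bit 2 = 1: r = r^2 * 8 mod 23 = 18^2 * 8 = 2*8 = 16
  bit 3 = 0: r = r^2 mod 23 = 16^2 = 3
  bit 4 = 0: r = r^2 mod 23 = 3^2 = 9
  -> s = B^a = 9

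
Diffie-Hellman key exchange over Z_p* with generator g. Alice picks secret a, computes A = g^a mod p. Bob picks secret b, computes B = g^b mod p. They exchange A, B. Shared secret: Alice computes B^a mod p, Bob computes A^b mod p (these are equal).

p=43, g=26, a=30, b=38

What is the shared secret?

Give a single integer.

Answer: 35

Derivation:
A = 26^30 mod 43  (bits of 30 = 11110)
  bit 0 = 1: r = r^2 * 26 mod 43 = 1^2 * 26 = 1*26 = 26
  bit 1 = 1: r = r^2 * 26 mod 43 = 26^2 * 26 = 31*26 = 32
  bit 2 = 1: r = r^2 * 26 mod 43 = 32^2 * 26 = 35*26 = 7
  bit 3 = 1: r = r^2 * 26 mod 43 = 7^2 * 26 = 6*26 = 27
  bit 4 = 0: r = r^2 mod 43 = 27^2 = 41
  -> A = 41
B = 26^38 mod 43  (bits of 38 = 100110)
  bit 0 = 1: r = r^2 * 26 mod 43 = 1^2 * 26 = 1*26 = 26
  bit 1 = 0: r = r^2 mod 43 = 26^2 = 31
  bit 2 = 0: r = r^2 mod 43 = 31^2 = 15
  bit 3 = 1: r = r^2 * 26 mod 43 = 15^2 * 26 = 10*26 = 2
  bit 4 = 1: r = r^2 * 26 mod 43 = 2^2 * 26 = 4*26 = 18
  bit 5 = 0: r = r^2 mod 43 = 18^2 = 23
  -> B = 23
s = B^a = 23^30 mod 43  (bits of 30 = 11110)
  bit 0 = 1: r = r^2 * 23 mod 43 = 1^2 * 23 = 1*23 = 23
  bit 1 = 1: r = r^2 * 23 mod 43 = 23^2 * 23 = 13*23 = 41
  bit 2 = 1: r = r^2 * 23 mod 43 = 41^2 * 23 = 4*23 = 6
  bit 3 = 1: r = r^2 * 23 mod 43 = 6^2 * 23 = 36*23 = 11
  bit 4 = 0: r = r^2 mod 43 = 11^2 = 35
  -> s = B^a = 35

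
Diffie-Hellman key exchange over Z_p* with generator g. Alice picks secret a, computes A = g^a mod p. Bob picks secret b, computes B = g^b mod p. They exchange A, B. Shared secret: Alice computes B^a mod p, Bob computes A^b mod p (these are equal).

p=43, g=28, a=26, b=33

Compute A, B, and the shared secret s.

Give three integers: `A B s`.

Answer: 38 8 41

Derivation:
A = 28^26 mod 43  (bits of 26 = 11010)
  bit 0 = 1: r = r^2 * 28 mod 43 = 1^2 * 28 = 1*28 = 28
  bit 1 = 1: r = r^2 * 28 mod 43 = 28^2 * 28 = 10*28 = 22
  bit 2 = 0: r = r^2 mod 43 = 22^2 = 11
  bit 3 = 1: r = r^2 * 28 mod 43 = 11^2 * 28 = 35*28 = 34
  bit 4 = 0: r = r^2 mod 43 = 34^2 = 38
  -> A = 38
B = 28^33 mod 43  (bits of 33 = 100001)
  bit 0 = 1: r = r^2 * 28 mod 43 = 1^2 * 28 = 1*28 = 28
  bit 1 = 0: r = r^2 mod 43 = 28^2 = 10
  bit 2 = 0: r = r^2 mod 43 = 10^2 = 14
  bit 3 = 0: r = r^2 mod 43 = 14^2 = 24
  bit 4 = 0: r = r^2 mod 43 = 24^2 = 17
  bit 5 = 1: r = r^2 * 28 mod 43 = 17^2 * 28 = 31*28 = 8
  -> B = 8
s = B^a = 8^26 mod 43  (bits of 26 = 11010)
  bit 0 = 1: r = r^2 * 8 mod 43 = 1^2 * 8 = 1*8 = 8
  bit 1 = 1: r = r^2 * 8 mod 43 = 8^2 * 8 = 21*8 = 39
  bit 2 = 0: r = r^2 mod 43 = 39^2 = 16
  bit 3 = 1: r = r^2 * 8 mod 43 = 16^2 * 8 = 41*8 = 27
  bit 4 = 0: r = r^2 mod 43 = 27^2 = 41
  -> s = B^a = 41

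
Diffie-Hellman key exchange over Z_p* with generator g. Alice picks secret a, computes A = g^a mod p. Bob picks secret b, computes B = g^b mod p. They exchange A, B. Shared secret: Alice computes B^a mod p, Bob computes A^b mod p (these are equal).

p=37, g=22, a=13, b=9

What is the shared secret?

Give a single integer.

Answer: 6

Derivation:
A = 22^13 mod 37  (bits of 13 = 1101)
  bit 0 = 1: r = r^2 * 22 mod 37 = 1^2 * 22 = 1*22 = 22
  bit 1 = 1: r = r^2 * 22 mod 37 = 22^2 * 22 = 3*22 = 29
  bit 2 = 0: r = r^2 mod 37 = 29^2 = 27
  bit 3 = 1: r = r^2 * 22 mod 37 = 27^2 * 22 = 26*22 = 17
  -> A = 17
B = 22^9 mod 37  (bits of 9 = 1001)
  bit 0 = 1: r = r^2 * 22 mod 37 = 1^2 * 22 = 1*22 = 22
  bit 1 = 0: r = r^2 mod 37 = 22^2 = 3
  bit 2 = 0: r = r^2 mod 37 = 3^2 = 9
  bit 3 = 1: r = r^2 * 22 mod 37 = 9^2 * 22 = 7*22 = 6
  -> B = 6
s = B^a = 6^13 mod 37  (bits of 13 = 1101)
  bit 0 = 1: r = r^2 * 6 mod 37 = 1^2 * 6 = 1*6 = 6
  bit 1 = 1: r = r^2 * 6 mod 37 = 6^2 * 6 = 36*6 = 31
  bit 2 = 0: r = r^2 mod 37 = 31^2 = 36
  bit 3 = 1: r = r^2 * 6 mod 37 = 36^2 * 6 = 1*6 = 6
  -> s = B^a = 6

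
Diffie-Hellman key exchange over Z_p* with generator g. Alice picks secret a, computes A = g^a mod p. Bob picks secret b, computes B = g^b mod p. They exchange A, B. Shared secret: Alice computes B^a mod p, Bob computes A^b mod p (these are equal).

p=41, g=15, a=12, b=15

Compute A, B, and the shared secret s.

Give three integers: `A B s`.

A = 15^12 mod 41  (bits of 12 = 1100)
  bit 0 = 1: r = r^2 * 15 mod 41 = 1^2 * 15 = 1*15 = 15
  bit 1 = 1: r = r^2 * 15 mod 41 = 15^2 * 15 = 20*15 = 13
  bit 2 = 0: r = r^2 mod 41 = 13^2 = 5
  bit 3 = 0: r = r^2 mod 41 = 5^2 = 25
  -> A = 25
B = 15^15 mod 41  (bits of 15 = 1111)
  bit 0 = 1: r = r^2 * 15 mod 41 = 1^2 * 15 = 1*15 = 15
  bit 1 = 1: r = r^2 * 15 mod 41 = 15^2 * 15 = 20*15 = 13
  bit 2 = 1: r = r^2 * 15 mod 41 = 13^2 * 15 = 5*15 = 34
  bit 3 = 1: r = r^2 * 15 mod 41 = 34^2 * 15 = 8*15 = 38
  -> B = 38
s = B^a = 38^12 mod 41  (bits of 12 = 1100)
  bit 0 = 1: r = r^2 * 38 mod 41 = 1^2 * 38 = 1*38 = 38
  bit 1 = 1: r = r^2 * 38 mod 41 = 38^2 * 38 = 9*38 = 14
  bit 2 = 0: r = r^2 mod 41 = 14^2 = 32
  bit 3 = 0: r = r^2 mod 41 = 32^2 = 40
  -> s = B^a = 40

Answer: 25 38 40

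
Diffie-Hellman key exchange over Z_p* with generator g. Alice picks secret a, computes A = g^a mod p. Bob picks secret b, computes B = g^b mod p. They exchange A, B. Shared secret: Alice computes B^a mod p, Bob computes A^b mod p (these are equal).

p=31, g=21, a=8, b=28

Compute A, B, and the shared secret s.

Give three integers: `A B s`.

Answer: 14 9 28

Derivation:
A = 21^8 mod 31  (bits of 8 = 1000)
  bit 0 = 1: r = r^2 * 21 mod 31 = 1^2 * 21 = 1*21 = 21
  bit 1 = 0: r = r^2 mod 31 = 21^2 = 7
  bit 2 = 0: r = r^2 mod 31 = 7^2 = 18
  bit 3 = 0: r = r^2 mod 31 = 18^2 = 14
  -> A = 14
B = 21^28 mod 31  (bits of 28 = 11100)
  bit 0 = 1: r = r^2 * 21 mod 31 = 1^2 * 21 = 1*21 = 21
  bit 1 = 1: r = r^2 * 21 mod 31 = 21^2 * 21 = 7*21 = 23
  bit 2 = 1: r = r^2 * 21 mod 31 = 23^2 * 21 = 2*21 = 11
  bit 3 = 0: r = r^2 mod 31 = 11^2 = 28
  bit 4 = 0: r = r^2 mod 31 = 28^2 = 9
  -> B = 9
s = B^a = 9^8 mod 31  (bits of 8 = 1000)
  bit 0 = 1: r = r^2 * 9 mod 31 = 1^2 * 9 = 1*9 = 9
  bit 1 = 0: r = r^2 mod 31 = 9^2 = 19
  bit 2 = 0: r = r^2 mod 31 = 19^2 = 20
  bit 3 = 0: r = r^2 mod 31 = 20^2 = 28
  -> s = B^a = 28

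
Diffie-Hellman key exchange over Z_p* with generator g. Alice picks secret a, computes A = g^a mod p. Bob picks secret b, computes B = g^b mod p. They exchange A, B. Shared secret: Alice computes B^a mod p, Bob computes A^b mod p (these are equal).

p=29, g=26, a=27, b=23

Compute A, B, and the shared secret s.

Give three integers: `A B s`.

A = 26^27 mod 29  (bits of 27 = 11011)
  bit 0 = 1: r = r^2 * 26 mod 29 = 1^2 * 26 = 1*26 = 26
  bit 1 = 1: r = r^2 * 26 mod 29 = 26^2 * 26 = 9*26 = 2
  bit 2 = 0: r = r^2 mod 29 = 2^2 = 4
  bit 3 = 1: r = r^2 * 26 mod 29 = 4^2 * 26 = 16*26 = 10
  bit 4 = 1: r = r^2 * 26 mod 29 = 10^2 * 26 = 13*26 = 19
  -> A = 19
B = 26^23 mod 29  (bits of 23 = 10111)
  bit 0 = 1: r = r^2 * 26 mod 29 = 1^2 * 26 = 1*26 = 26
  bit 1 = 0: r = r^2 mod 29 = 26^2 = 9
  bit 2 = 1: r = r^2 * 26 mod 29 = 9^2 * 26 = 23*26 = 18
  bit 3 = 1: r = r^2 * 26 mod 29 = 18^2 * 26 = 5*26 = 14
  bit 4 = 1: r = r^2 * 26 mod 29 = 14^2 * 26 = 22*26 = 21
  -> B = 21
s = B^a = 21^27 mod 29  (bits of 27 = 11011)
  bit 0 = 1: r = r^2 * 21 mod 29 = 1^2 * 21 = 1*21 = 21
  bit 1 = 1: r = r^2 * 21 mod 29 = 21^2 * 21 = 6*21 = 10
  bit 2 = 0: r = r^2 mod 29 = 10^2 = 13
  bit 3 = 1: r = r^2 * 21 mod 29 = 13^2 * 21 = 24*21 = 11
  bit 4 = 1: r = r^2 * 21 mod 29 = 11^2 * 21 = 5*21 = 18
  -> s = B^a = 18

Answer: 19 21 18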